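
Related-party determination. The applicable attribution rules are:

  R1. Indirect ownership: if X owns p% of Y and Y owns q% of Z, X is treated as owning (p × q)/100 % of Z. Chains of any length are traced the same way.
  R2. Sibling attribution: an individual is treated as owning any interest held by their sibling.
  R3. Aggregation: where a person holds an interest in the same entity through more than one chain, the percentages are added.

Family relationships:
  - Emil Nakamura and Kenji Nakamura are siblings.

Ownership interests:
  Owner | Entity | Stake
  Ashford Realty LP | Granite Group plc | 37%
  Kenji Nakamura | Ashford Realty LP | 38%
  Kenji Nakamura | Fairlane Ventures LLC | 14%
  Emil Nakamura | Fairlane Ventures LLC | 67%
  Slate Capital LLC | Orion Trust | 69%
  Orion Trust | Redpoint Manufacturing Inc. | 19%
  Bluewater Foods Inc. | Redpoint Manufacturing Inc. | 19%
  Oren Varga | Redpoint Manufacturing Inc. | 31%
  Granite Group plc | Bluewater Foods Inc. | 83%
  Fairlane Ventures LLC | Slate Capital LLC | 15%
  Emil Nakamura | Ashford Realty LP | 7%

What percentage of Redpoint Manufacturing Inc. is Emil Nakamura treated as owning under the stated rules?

4.21857%

By sibling attribution (R2), Emil Nakamura is treated as also owning Kenji Nakamura's interest in Ashford Realty LP, giving 7% + 38% = 45%.
By sibling attribution (R2), Emil Nakamura is treated as also owning Kenji Nakamura's interest in Fairlane Ventures LLC, giving 67% + 14% = 81%.
Chain via Ashford Realty LP → Granite Group plc → Bluewater Foods Inc. (R1): 45% × 37% × 83% × 19% = 2.625705% of Redpoint Manufacturing Inc.
Chain via Fairlane Ventures LLC → Slate Capital LLC → Orion Trust (R1): 81% × 15% × 69% × 19% = 1.592865% of Redpoint Manufacturing Inc.
Aggregating (R3): 2.625705% + 1.592865% = 4.21857%.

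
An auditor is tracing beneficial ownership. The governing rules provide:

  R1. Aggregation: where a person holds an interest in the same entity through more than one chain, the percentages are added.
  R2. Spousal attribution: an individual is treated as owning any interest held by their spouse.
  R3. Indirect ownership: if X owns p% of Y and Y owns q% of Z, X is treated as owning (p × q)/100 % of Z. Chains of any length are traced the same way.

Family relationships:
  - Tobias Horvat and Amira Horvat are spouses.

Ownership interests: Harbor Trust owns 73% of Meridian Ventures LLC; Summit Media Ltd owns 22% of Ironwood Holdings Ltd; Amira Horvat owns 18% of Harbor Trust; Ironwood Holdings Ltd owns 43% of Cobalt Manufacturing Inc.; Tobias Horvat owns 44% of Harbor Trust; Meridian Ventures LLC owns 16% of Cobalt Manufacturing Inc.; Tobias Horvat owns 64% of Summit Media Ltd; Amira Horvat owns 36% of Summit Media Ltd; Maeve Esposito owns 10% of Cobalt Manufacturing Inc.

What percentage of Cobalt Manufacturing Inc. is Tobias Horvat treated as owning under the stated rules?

16.7016%

By spousal attribution (R2), Tobias Horvat is treated as also owning Amira Horvat's interest in Harbor Trust, giving 44% + 18% = 62%.
By spousal attribution (R2), Tobias Horvat is treated as also owning Amira Horvat's interest in Summit Media Ltd, giving 64% + 36% = 100%.
Chain via Harbor Trust → Meridian Ventures LLC (R3): 62% × 73% × 16% = 7.2416% of Cobalt Manufacturing Inc.
Chain via Summit Media Ltd → Ironwood Holdings Ltd (R3): 100% × 22% × 43% = 9.46% of Cobalt Manufacturing Inc.
Aggregating (R1): 7.2416% + 9.46% = 16.7016%.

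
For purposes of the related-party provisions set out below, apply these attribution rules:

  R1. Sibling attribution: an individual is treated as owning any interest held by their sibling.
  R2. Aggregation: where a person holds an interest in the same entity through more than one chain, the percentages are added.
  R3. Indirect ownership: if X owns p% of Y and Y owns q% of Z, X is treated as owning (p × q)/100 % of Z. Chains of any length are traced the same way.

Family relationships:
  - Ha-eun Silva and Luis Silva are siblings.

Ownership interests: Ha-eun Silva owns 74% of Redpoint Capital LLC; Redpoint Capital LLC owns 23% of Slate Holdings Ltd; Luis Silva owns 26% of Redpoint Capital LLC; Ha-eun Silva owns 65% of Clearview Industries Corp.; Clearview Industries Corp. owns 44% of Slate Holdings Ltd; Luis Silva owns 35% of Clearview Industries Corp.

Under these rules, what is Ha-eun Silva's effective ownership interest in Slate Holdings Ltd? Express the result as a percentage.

By sibling attribution (R1), Ha-eun Silva is treated as also owning Luis Silva's interest in Clearview Industries Corp, giving 65% + 35% = 100%.
By sibling attribution (R1), Ha-eun Silva is treated as also owning Luis Silva's interest in Redpoint Capital LLC, giving 74% + 26% = 100%.
Chain via Clearview Industries Corp. (R3): 100% × 44% = 44% of Slate Holdings Ltd.
Chain via Redpoint Capital LLC (R3): 100% × 23% = 23% of Slate Holdings Ltd.
Aggregating (R2): 44% + 23% = 67%.

67%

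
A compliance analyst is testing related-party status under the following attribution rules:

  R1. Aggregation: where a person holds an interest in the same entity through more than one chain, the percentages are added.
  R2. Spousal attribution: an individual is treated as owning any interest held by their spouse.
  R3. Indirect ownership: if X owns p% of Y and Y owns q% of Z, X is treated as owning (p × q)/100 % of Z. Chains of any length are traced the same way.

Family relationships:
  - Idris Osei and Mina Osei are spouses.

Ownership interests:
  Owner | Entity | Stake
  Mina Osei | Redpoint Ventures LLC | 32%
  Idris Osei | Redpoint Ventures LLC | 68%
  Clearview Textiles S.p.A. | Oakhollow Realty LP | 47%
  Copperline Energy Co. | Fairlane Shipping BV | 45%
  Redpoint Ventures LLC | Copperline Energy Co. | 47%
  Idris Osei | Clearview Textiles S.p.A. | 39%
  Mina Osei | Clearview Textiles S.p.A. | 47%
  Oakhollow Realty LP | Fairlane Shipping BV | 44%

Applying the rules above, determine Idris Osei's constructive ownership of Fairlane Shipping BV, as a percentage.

By spousal attribution (R2), Idris Osei is treated as also owning Mina Osei's interest in Clearview Textiles S.p.A, giving 39% + 47% = 86%.
By spousal attribution (R2), Idris Osei is treated as also owning Mina Osei's interest in Redpoint Ventures LLC, giving 68% + 32% = 100%.
Chain via Clearview Textiles S.p.A. → Oakhollow Realty LP (R3): 86% × 47% × 44% = 17.7848% of Fairlane Shipping BV.
Chain via Redpoint Ventures LLC → Copperline Energy Co. (R3): 100% × 47% × 45% = 21.15% of Fairlane Shipping BV.
Aggregating (R1): 17.7848% + 21.15% = 38.9348%.

38.9348%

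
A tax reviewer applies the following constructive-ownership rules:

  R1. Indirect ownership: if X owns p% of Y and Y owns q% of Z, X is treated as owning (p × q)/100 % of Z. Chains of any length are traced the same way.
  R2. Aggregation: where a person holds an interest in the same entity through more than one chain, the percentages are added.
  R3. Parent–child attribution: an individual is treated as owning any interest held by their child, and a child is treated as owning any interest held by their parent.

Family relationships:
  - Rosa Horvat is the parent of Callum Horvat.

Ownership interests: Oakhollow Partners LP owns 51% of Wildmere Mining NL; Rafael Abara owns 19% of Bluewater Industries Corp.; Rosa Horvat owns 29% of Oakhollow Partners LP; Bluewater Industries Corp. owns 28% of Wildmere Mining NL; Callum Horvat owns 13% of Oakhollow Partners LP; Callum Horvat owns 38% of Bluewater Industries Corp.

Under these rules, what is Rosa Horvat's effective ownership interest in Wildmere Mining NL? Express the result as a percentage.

By parent–child attribution (R3), Rosa Horvat is treated as also owning Callum Horvat's interest in Oakhollow Partners LP, giving 29% + 13% = 42%.
By parent–child attribution (R3), Rosa Horvat is treated as owning Callum Horvat's 38% interest in Bluewater Industries Corp.
Chain via Oakhollow Partners LP (R1): 42% × 51% = 21.42% of Wildmere Mining NL.
Chain via Bluewater Industries Corp. (R1): 38% × 28% = 10.64% of Wildmere Mining NL.
Aggregating (R2): 21.42% + 10.64% = 32.06%.

32.06%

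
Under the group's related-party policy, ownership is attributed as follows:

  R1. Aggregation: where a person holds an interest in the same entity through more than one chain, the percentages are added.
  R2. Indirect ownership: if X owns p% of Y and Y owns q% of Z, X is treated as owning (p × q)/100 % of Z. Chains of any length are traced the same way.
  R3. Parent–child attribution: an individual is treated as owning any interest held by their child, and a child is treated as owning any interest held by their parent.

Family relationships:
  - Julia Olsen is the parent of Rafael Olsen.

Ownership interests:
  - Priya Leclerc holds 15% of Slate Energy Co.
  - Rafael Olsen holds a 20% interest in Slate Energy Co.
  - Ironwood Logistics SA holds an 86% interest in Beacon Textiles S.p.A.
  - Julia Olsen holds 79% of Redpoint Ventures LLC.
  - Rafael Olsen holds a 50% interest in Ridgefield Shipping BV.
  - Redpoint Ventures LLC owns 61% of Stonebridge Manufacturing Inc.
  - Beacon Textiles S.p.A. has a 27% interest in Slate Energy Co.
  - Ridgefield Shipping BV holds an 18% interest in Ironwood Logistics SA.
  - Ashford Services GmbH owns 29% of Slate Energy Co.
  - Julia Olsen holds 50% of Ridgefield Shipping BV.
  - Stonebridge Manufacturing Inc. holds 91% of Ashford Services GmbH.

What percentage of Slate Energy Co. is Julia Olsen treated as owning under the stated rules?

36.896941%

By parent–child attribution (R3), Julia Olsen is treated as also owning Rafael Olsen's interest in Ridgefield Shipping BV, giving 50% + 50% = 100%.
By parent–child attribution (R3), Julia Olsen is treated as owning Rafael Olsen's 20% interest in Slate Energy Co.
Chain via Redpoint Ventures LLC → Stonebridge Manufacturing Inc. → Ashford Services GmbH (R2): 79% × 61% × 91% × 29% = 12.717341% of Slate Energy Co.
Chain via Ridgefield Shipping BV → Ironwood Logistics SA → Beacon Textiles S.p.A. (R2): 100% × 18% × 86% × 27% = 4.1796% of Slate Energy Co.
Direct interest in Slate Energy Co: 20%.
Aggregating (R1): 12.717341% + 4.1796% + 20% = 36.896941%.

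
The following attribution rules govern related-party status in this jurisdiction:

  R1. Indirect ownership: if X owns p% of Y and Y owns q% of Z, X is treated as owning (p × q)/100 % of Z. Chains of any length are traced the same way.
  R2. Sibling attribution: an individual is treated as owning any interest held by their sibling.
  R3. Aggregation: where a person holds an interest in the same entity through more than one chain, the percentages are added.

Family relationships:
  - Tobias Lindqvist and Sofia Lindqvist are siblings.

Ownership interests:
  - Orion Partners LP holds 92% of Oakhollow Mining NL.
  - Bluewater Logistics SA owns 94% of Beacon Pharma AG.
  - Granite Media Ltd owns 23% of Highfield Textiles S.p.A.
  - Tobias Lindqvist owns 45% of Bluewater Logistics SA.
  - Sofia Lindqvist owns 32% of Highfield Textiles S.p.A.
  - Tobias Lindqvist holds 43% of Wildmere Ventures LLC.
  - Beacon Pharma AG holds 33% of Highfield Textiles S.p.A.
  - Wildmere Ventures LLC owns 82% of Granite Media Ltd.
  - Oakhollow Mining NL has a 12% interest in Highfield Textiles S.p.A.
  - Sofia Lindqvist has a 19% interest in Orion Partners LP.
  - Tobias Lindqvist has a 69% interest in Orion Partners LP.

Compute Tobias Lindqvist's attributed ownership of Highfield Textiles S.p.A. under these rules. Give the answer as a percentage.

63.784%

By sibling attribution (R2), Tobias Lindqvist is treated as also owning Sofia Lindqvist's interest in Orion Partners LP, giving 69% + 19% = 88%.
By sibling attribution (R2), Tobias Lindqvist is treated as owning Sofia Lindqvist's 32% interest in Highfield Textiles S.p.A.
Chain via Orion Partners LP → Oakhollow Mining NL (R1): 88% × 92% × 12% = 9.7152% of Highfield Textiles S.p.A.
Chain via Wildmere Ventures LLC → Granite Media Ltd (R1): 43% × 82% × 23% = 8.1098% of Highfield Textiles S.p.A.
Chain via Bluewater Logistics SA → Beacon Pharma AG (R1): 45% × 94% × 33% = 13.959% of Highfield Textiles S.p.A.
Direct interest in Highfield Textiles S.p.A: 32%.
Aggregating (R3): 9.7152% + 8.1098% + 13.959% + 32% = 63.784%.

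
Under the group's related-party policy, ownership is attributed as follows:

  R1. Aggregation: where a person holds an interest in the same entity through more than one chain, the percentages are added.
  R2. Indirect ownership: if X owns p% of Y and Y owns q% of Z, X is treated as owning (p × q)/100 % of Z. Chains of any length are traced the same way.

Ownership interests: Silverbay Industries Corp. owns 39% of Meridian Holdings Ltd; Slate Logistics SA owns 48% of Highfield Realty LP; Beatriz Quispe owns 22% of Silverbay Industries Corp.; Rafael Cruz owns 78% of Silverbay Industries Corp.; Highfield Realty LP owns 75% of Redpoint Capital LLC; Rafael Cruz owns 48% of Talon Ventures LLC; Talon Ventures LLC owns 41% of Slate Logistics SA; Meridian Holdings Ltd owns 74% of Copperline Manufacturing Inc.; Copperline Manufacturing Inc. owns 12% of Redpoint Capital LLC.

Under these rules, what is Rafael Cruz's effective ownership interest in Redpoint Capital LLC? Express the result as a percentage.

Chain via Silverbay Industries Corp. → Meridian Holdings Ltd → Copperline Manufacturing Inc. (R2): 78% × 39% × 74% × 12% = 2.701296% of Redpoint Capital LLC.
Chain via Talon Ventures LLC → Slate Logistics SA → Highfield Realty LP (R2): 48% × 41% × 48% × 75% = 7.0848% of Redpoint Capital LLC.
Aggregating (R1): 2.701296% + 7.0848% = 9.786096%.

9.786096%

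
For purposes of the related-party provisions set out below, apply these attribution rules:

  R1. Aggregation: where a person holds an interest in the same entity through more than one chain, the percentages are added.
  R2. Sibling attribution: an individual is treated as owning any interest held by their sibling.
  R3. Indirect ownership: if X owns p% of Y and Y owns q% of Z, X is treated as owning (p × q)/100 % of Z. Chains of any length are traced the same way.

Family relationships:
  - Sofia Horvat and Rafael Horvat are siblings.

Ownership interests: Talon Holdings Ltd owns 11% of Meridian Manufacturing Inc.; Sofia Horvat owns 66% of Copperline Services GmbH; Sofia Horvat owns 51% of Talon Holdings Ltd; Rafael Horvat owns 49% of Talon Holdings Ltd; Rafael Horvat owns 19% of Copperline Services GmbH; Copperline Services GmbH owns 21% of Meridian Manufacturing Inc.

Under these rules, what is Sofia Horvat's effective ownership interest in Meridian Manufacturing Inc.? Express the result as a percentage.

28.85%

By sibling attribution (R2), Sofia Horvat is treated as also owning Rafael Horvat's interest in Copperline Services GmbH, giving 66% + 19% = 85%.
By sibling attribution (R2), Sofia Horvat is treated as also owning Rafael Horvat's interest in Talon Holdings Ltd, giving 51% + 49% = 100%.
Chain via Copperline Services GmbH (R3): 85% × 21% = 17.85% of Meridian Manufacturing Inc.
Chain via Talon Holdings Ltd (R3): 100% × 11% = 11% of Meridian Manufacturing Inc.
Aggregating (R1): 17.85% + 11% = 28.85%.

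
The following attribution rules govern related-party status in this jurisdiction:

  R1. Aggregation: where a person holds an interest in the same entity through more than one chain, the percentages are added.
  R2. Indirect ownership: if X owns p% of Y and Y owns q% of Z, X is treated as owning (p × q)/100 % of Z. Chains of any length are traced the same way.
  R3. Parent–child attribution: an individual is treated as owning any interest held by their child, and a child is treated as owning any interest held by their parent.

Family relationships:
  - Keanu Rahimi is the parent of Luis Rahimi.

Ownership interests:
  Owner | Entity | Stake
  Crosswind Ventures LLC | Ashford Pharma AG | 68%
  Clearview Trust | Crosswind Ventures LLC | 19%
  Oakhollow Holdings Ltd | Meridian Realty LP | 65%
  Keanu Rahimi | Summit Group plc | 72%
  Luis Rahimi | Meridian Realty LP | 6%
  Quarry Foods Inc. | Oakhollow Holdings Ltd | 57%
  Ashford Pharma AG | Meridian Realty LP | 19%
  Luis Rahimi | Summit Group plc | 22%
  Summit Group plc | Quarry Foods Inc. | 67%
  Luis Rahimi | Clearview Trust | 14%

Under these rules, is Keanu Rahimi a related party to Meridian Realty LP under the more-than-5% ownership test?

By parent–child attribution (R3), Keanu Rahimi is treated as also owning Luis Rahimi's interest in Summit Group plc, giving 72% + 22% = 94%.
By parent–child attribution (R3), Keanu Rahimi is treated as owning Luis Rahimi's 14% interest in Clearview Trust.
By parent–child attribution (R3), Keanu Rahimi is treated as owning Luis Rahimi's 6% interest in Meridian Realty LP.
Chain via Summit Group plc → Quarry Foods Inc. → Oakhollow Holdings Ltd (R2): 94% × 67% × 57% × 65% = 23.33409% of Meridian Realty LP.
Chain via Clearview Trust → Crosswind Ventures LLC → Ashford Pharma AG (R2): 14% × 19% × 68% × 19% = 0.343672% of Meridian Realty LP.
Direct interest in Meridian Realty LP: 6%.
Aggregating (R1): 23.33409% + 0.343672% + 6% = 29.677762%.
29.677762% exceeds the 5% threshold, so Keanu is a related party to Meridian Realty LP.

Yes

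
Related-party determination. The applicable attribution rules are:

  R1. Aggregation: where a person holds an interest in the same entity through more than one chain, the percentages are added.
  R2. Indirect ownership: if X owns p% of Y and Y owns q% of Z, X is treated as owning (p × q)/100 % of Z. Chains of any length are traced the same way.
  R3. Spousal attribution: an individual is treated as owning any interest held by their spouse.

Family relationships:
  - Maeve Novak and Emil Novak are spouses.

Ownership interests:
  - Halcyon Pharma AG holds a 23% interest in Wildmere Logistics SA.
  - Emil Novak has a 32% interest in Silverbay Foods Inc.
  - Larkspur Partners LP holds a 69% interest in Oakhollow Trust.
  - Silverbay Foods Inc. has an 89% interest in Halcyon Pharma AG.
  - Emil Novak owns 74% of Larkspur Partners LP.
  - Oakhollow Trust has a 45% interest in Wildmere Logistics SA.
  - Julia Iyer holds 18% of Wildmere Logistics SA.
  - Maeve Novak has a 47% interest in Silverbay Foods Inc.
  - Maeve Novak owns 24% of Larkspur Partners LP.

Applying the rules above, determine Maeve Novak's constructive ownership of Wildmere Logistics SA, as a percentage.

By spousal attribution (R3), Maeve Novak is treated as also owning Emil Novak's interest in Larkspur Partners LP, giving 24% + 74% = 98%.
By spousal attribution (R3), Maeve Novak is treated as also owning Emil Novak's interest in Silverbay Foods Inc, giving 47% + 32% = 79%.
Chain via Larkspur Partners LP → Oakhollow Trust (R2): 98% × 69% × 45% = 30.429% of Wildmere Logistics SA.
Chain via Silverbay Foods Inc. → Halcyon Pharma AG (R2): 79% × 89% × 23% = 16.1713% of Wildmere Logistics SA.
Aggregating (R1): 30.429% + 16.1713% = 46.6003%.

46.6003%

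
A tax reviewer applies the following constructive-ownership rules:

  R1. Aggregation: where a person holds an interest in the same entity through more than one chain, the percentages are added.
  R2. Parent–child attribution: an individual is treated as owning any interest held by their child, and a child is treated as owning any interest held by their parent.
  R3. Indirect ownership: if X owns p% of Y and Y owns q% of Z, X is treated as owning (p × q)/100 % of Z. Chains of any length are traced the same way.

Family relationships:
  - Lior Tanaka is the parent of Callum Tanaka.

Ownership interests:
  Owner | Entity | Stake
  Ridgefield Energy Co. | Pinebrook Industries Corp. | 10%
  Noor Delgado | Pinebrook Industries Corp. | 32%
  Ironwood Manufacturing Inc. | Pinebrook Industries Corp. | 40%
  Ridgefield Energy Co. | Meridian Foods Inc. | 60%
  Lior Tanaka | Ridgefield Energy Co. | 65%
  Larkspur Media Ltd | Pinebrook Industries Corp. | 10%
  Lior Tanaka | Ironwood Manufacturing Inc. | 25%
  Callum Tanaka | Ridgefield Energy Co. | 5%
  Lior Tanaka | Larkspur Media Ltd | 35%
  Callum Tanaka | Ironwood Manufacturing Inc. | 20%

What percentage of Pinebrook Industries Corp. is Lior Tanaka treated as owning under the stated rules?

28.5%

By parent–child attribution (R2), Lior Tanaka is treated as also owning Callum Tanaka's interest in Ironwood Manufacturing Inc, giving 25% + 20% = 45%.
By parent–child attribution (R2), Lior Tanaka is treated as also owning Callum Tanaka's interest in Ridgefield Energy Co, giving 65% + 5% = 70%.
Chain via Ironwood Manufacturing Inc. (R3): 45% × 40% = 18% of Pinebrook Industries Corp.
Chain via Larkspur Media Ltd (R3): 35% × 10% = 3.5% of Pinebrook Industries Corp.
Chain via Ridgefield Energy Co. (R3): 70% × 10% = 7% of Pinebrook Industries Corp.
Aggregating (R1): 18% + 3.5% + 7% = 28.5%.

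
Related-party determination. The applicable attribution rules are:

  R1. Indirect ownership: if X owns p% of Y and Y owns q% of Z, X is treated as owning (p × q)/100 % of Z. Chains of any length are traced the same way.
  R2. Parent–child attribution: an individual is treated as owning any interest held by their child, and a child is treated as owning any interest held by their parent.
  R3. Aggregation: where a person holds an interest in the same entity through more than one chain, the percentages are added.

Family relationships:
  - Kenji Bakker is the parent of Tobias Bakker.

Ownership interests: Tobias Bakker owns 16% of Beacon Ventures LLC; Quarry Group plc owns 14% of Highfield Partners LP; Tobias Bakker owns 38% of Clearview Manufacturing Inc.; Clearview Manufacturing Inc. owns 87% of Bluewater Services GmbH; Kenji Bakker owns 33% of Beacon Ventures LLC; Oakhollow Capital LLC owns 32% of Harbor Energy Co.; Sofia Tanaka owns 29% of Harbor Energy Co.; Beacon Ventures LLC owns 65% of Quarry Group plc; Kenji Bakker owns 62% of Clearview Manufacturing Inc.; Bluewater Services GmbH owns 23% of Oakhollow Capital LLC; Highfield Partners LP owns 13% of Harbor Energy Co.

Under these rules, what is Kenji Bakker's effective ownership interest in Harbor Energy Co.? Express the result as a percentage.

By parent–child attribution (R2), Kenji Bakker is treated as also owning Tobias Bakker's interest in Beacon Ventures LLC, giving 33% + 16% = 49%.
By parent–child attribution (R2), Kenji Bakker is treated as also owning Tobias Bakker's interest in Clearview Manufacturing Inc, giving 62% + 38% = 100%.
Chain via Beacon Ventures LLC → Quarry Group plc → Highfield Partners LP (R1): 49% × 65% × 14% × 13% = 0.57967% of Harbor Energy Co.
Chain via Clearview Manufacturing Inc. → Bluewater Services GmbH → Oakhollow Capital LLC (R1): 100% × 87% × 23% × 32% = 6.4032% of Harbor Energy Co.
Aggregating (R3): 0.57967% + 6.4032% = 6.98287%.

6.98287%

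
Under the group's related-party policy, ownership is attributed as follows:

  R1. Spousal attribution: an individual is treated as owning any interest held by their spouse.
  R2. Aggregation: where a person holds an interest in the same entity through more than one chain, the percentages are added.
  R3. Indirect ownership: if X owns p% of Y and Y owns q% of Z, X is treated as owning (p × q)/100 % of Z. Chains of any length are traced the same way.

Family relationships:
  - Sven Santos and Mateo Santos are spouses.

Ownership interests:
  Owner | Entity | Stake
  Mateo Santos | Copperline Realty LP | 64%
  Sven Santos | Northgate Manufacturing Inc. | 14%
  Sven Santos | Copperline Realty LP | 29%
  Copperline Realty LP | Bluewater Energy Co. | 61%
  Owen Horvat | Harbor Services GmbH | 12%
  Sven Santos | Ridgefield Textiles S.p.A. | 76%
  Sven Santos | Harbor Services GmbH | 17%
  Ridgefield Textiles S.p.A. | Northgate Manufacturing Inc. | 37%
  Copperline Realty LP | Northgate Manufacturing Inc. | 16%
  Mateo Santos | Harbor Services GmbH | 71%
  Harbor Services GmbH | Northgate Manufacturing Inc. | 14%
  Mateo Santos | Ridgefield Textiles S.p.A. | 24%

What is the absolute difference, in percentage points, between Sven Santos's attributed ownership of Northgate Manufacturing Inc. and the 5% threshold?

By spousal attribution (R1), Sven Santos is treated as also owning Mateo Santos's interest in Ridgefield Textiles S.p.A, giving 76% + 24% = 100%.
By spousal attribution (R1), Sven Santos is treated as also owning Mateo Santos's interest in Copperline Realty LP, giving 29% + 64% = 93%.
By spousal attribution (R1), Sven Santos is treated as also owning Mateo Santos's interest in Harbor Services GmbH, giving 17% + 71% = 88%.
Chain via Ridgefield Textiles S.p.A. (R3): 100% × 37% = 37% of Northgate Manufacturing Inc.
Chain via Copperline Realty LP (R3): 93% × 16% = 14.88% of Northgate Manufacturing Inc.
Chain via Harbor Services GmbH (R3): 88% × 14% = 12.32% of Northgate Manufacturing Inc.
Direct interest in Northgate Manufacturing Inc: 14%.
Aggregating (R2): 37% + 14.88% + 12.32% + 14% = 78.2%.
78.2% exceeds the 5% threshold by 73.2 percentage points.

73.2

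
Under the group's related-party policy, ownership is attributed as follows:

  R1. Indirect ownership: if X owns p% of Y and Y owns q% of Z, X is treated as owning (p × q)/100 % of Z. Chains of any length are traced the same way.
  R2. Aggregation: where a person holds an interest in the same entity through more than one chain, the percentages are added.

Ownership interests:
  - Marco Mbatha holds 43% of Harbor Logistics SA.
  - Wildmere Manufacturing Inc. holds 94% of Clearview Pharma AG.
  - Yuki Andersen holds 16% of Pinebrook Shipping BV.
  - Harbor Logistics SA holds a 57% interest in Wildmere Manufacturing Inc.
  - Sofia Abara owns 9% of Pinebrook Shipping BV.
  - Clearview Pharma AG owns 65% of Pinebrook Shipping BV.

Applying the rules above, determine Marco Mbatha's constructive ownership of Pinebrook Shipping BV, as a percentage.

Chain via Harbor Logistics SA → Wildmere Manufacturing Inc. → Clearview Pharma AG (R1): 43% × 57% × 94% × 65% = 14.97561% of Pinebrook Shipping BV.

14.97561%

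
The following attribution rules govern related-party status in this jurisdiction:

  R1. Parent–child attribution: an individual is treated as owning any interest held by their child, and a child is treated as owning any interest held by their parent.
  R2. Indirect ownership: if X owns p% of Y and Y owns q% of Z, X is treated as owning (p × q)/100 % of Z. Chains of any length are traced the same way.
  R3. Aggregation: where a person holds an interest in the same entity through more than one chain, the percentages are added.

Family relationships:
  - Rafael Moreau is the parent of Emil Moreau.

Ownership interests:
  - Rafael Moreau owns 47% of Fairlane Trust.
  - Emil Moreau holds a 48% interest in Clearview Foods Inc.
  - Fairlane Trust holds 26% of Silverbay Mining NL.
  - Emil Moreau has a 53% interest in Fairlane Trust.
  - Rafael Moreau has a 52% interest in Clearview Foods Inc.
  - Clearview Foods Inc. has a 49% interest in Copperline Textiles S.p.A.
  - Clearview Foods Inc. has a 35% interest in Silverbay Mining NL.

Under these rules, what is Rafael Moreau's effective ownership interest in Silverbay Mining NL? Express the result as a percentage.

By parent–child attribution (R1), Rafael Moreau is treated as also owning Emil Moreau's interest in Clearview Foods Inc, giving 52% + 48% = 100%.
By parent–child attribution (R1), Rafael Moreau is treated as also owning Emil Moreau's interest in Fairlane Trust, giving 47% + 53% = 100%.
Chain via Clearview Foods Inc. (R2): 100% × 35% = 35% of Silverbay Mining NL.
Chain via Fairlane Trust (R2): 100% × 26% = 26% of Silverbay Mining NL.
Aggregating (R3): 35% + 26% = 61%.

61%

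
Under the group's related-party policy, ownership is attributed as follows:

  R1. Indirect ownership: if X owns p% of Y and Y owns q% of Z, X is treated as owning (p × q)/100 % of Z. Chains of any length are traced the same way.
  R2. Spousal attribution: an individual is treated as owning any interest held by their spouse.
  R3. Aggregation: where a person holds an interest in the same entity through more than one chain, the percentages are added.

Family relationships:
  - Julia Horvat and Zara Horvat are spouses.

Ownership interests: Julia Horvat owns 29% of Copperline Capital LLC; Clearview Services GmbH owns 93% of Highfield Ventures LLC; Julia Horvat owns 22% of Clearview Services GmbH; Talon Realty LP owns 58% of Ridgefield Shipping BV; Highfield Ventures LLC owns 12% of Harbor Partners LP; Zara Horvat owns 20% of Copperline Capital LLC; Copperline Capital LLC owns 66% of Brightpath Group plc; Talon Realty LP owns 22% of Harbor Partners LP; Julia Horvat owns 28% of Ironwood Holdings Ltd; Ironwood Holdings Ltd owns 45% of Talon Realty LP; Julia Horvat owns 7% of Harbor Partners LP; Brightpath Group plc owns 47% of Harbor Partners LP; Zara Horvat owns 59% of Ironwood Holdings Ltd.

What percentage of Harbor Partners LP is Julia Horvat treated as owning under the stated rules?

By spousal attribution (R2), Julia Horvat is treated as also owning Zara Horvat's interest in Ironwood Holdings Ltd, giving 28% + 59% = 87%.
By spousal attribution (R2), Julia Horvat is treated as also owning Zara Horvat's interest in Copperline Capital LLC, giving 29% + 20% = 49%.
Chain via Ironwood Holdings Ltd → Talon Realty LP (R1): 87% × 45% × 22% = 8.613% of Harbor Partners LP.
Chain via Clearview Services GmbH → Highfield Ventures LLC (R1): 22% × 93% × 12% = 2.4552% of Harbor Partners LP.
Chain via Copperline Capital LLC → Brightpath Group plc (R1): 49% × 66% × 47% = 15.1998% of Harbor Partners LP.
Direct interest in Harbor Partners LP: 7%.
Aggregating (R3): 8.613% + 2.4552% + 15.1998% + 7% = 33.268%.

33.268%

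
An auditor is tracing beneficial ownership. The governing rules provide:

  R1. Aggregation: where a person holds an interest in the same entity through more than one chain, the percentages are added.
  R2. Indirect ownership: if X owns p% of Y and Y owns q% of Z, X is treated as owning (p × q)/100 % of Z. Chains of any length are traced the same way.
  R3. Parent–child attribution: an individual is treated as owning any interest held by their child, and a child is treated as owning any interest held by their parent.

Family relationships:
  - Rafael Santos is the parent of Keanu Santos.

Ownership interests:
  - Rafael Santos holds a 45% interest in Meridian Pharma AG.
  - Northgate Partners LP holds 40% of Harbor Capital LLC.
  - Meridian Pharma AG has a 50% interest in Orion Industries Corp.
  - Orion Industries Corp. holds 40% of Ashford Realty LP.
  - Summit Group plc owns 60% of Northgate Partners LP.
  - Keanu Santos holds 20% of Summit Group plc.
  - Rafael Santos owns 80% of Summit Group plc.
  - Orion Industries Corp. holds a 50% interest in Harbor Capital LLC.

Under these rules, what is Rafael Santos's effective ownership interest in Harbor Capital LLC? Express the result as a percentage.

35.25%

By parent–child attribution (R3), Rafael Santos is treated as also owning Keanu Santos's interest in Summit Group plc, giving 80% + 20% = 100%.
Chain via Summit Group plc → Northgate Partners LP (R2): 100% × 60% × 40% = 24% of Harbor Capital LLC.
Chain via Meridian Pharma AG → Orion Industries Corp. (R2): 45% × 50% × 50% = 11.25% of Harbor Capital LLC.
Aggregating (R1): 24% + 11.25% = 35.25%.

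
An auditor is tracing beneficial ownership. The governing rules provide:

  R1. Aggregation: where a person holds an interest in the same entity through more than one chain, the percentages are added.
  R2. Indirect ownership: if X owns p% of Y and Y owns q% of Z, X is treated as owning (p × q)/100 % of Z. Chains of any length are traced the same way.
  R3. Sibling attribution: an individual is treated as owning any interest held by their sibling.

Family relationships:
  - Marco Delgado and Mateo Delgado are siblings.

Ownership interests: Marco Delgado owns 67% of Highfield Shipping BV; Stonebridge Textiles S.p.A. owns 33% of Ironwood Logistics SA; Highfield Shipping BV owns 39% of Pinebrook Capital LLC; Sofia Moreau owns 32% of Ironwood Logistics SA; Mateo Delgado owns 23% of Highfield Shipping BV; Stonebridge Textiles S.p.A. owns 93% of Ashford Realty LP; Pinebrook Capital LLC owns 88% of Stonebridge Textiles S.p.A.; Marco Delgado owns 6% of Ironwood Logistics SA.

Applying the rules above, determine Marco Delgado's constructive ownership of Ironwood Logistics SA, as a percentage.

By sibling attribution (R3), Marco Delgado is treated as also owning Mateo Delgado's interest in Highfield Shipping BV, giving 67% + 23% = 90%.
Chain via Highfield Shipping BV → Pinebrook Capital LLC → Stonebridge Textiles S.p.A. (R2): 90% × 39% × 88% × 33% = 10.19304% of Ironwood Logistics SA.
Direct interest in Ironwood Logistics SA: 6%.
Aggregating (R1): 10.19304% + 6% = 16.19304%.

16.19304%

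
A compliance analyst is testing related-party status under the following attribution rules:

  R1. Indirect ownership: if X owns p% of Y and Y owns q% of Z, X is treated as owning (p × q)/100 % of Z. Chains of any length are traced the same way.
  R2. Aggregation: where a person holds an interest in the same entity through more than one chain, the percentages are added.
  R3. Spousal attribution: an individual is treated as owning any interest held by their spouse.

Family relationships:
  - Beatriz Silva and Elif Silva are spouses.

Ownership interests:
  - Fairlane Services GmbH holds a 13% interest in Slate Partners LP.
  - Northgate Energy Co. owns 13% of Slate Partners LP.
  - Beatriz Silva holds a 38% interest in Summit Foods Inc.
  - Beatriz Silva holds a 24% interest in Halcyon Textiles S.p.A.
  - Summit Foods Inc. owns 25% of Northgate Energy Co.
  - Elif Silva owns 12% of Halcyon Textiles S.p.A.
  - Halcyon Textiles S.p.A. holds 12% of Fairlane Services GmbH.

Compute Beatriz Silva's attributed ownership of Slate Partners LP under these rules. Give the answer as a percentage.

By spousal attribution (R3), Beatriz Silva is treated as also owning Elif Silva's interest in Halcyon Textiles S.p.A, giving 24% + 12% = 36%.
Chain via Halcyon Textiles S.p.A. → Fairlane Services GmbH (R1): 36% × 12% × 13% = 0.5616% of Slate Partners LP.
Chain via Summit Foods Inc. → Northgate Energy Co. (R1): 38% × 25% × 13% = 1.235% of Slate Partners LP.
Aggregating (R2): 0.5616% + 1.235% = 1.7966%.

1.7966%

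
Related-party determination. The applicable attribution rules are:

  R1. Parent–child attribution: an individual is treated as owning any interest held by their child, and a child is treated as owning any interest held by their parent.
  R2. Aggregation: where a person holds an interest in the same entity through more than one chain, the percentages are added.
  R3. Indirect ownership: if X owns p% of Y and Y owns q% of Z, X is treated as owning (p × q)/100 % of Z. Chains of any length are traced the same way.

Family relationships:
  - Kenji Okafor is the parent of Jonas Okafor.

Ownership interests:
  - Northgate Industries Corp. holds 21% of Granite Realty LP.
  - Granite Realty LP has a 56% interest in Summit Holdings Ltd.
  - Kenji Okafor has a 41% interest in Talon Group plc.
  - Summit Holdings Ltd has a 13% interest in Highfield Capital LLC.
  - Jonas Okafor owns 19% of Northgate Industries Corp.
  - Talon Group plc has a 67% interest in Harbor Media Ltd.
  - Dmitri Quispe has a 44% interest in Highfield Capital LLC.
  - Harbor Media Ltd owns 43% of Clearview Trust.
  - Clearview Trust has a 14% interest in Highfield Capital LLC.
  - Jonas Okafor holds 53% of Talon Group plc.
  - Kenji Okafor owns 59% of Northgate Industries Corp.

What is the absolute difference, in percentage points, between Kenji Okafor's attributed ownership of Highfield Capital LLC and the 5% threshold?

0.01614

By parent–child attribution (R1), Kenji Okafor is treated as also owning Jonas Okafor's interest in Talon Group plc, giving 41% + 53% = 94%.
By parent–child attribution (R1), Kenji Okafor is treated as also owning Jonas Okafor's interest in Northgate Industries Corp, giving 59% + 19% = 78%.
Chain via Talon Group plc → Harbor Media Ltd → Clearview Trust (R3): 94% × 67% × 43% × 14% = 3.791396% of Highfield Capital LLC.
Chain via Northgate Industries Corp. → Granite Realty LP → Summit Holdings Ltd (R3): 78% × 21% × 56% × 13% = 1.192464% of Highfield Capital LLC.
Aggregating (R2): 3.791396% + 1.192464% = 4.98386%.
4.98386% falls short of the 5% threshold by 0.01614 percentage points.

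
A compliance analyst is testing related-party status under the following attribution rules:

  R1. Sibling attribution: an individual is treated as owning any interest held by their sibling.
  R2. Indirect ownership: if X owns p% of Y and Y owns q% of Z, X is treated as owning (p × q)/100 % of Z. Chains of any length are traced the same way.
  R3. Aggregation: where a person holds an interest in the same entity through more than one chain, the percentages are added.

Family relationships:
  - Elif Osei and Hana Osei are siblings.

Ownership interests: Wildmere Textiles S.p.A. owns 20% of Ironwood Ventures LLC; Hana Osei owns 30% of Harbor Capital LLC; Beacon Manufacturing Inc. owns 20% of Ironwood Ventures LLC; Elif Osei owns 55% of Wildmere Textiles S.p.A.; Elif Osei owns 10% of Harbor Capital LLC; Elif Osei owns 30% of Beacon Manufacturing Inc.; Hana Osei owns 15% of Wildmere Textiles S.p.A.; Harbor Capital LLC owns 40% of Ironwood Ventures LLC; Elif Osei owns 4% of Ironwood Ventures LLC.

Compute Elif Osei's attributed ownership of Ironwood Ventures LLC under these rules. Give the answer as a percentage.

By sibling attribution (R1), Elif Osei is treated as also owning Hana Osei's interest in Harbor Capital LLC, giving 10% + 30% = 40%.
By sibling attribution (R1), Elif Osei is treated as also owning Hana Osei's interest in Wildmere Textiles S.p.A, giving 55% + 15% = 70%.
Chain via Beacon Manufacturing Inc. (R2): 30% × 20% = 6% of Ironwood Ventures LLC.
Chain via Harbor Capital LLC (R2): 40% × 40% = 16% of Ironwood Ventures LLC.
Chain via Wildmere Textiles S.p.A. (R2): 70% × 20% = 14% of Ironwood Ventures LLC.
Direct interest in Ironwood Ventures LLC: 4%.
Aggregating (R3): 6% + 16% + 14% + 4% = 40%.

40%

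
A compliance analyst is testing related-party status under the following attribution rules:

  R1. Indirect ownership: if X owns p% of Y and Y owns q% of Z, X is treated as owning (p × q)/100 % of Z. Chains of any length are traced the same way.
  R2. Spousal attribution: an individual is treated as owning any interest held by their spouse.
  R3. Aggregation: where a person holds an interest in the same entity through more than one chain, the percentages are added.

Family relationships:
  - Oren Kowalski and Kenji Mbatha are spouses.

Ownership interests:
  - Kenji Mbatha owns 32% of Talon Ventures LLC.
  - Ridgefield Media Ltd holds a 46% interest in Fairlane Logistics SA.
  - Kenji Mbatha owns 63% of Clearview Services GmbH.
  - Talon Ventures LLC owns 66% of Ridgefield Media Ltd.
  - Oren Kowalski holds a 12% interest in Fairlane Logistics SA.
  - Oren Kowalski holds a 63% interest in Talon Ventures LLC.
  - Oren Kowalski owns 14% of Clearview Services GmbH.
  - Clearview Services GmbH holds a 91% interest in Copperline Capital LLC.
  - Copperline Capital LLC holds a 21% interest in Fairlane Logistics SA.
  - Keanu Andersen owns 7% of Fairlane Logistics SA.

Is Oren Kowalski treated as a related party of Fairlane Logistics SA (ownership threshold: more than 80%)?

By spousal attribution (R2), Oren Kowalski is treated as also owning Kenji Mbatha's interest in Clearview Services GmbH, giving 14% + 63% = 77%.
By spousal attribution (R2), Oren Kowalski is treated as also owning Kenji Mbatha's interest in Talon Ventures LLC, giving 63% + 32% = 95%.
Chain via Clearview Services GmbH → Copperline Capital LLC (R1): 77% × 91% × 21% = 14.7147% of Fairlane Logistics SA.
Chain via Talon Ventures LLC → Ridgefield Media Ltd (R1): 95% × 66% × 46% = 28.842% of Fairlane Logistics SA.
Direct interest in Fairlane Logistics SA: 12%.
Aggregating (R3): 14.7147% + 28.842% + 12% = 55.5567%.
55.5567% does not exceed the 80% threshold, so Oren is not a related party to Fairlane Logistics SA.

No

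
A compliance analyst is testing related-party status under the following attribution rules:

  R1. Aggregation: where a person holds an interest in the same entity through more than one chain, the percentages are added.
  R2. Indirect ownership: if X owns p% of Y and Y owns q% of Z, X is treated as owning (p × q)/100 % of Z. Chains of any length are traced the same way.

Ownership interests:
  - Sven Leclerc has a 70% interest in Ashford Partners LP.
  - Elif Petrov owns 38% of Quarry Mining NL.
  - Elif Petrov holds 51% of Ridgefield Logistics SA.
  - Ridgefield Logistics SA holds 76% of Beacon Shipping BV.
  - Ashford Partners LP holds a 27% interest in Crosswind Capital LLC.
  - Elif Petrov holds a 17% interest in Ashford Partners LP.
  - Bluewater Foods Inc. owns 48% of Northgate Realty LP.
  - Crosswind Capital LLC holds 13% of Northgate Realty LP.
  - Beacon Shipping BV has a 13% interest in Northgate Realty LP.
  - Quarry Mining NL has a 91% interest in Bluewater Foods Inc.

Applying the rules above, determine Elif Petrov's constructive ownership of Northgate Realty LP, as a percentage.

Chain via Ridgefield Logistics SA → Beacon Shipping BV (R2): 51% × 76% × 13% = 5.0388% of Northgate Realty LP.
Chain via Quarry Mining NL → Bluewater Foods Inc. (R2): 38% × 91% × 48% = 16.5984% of Northgate Realty LP.
Chain via Ashford Partners LP → Crosswind Capital LLC (R2): 17% × 27% × 13% = 0.5967% of Northgate Realty LP.
Aggregating (R1): 5.0388% + 16.5984% + 0.5967% = 22.2339%.

22.2339%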